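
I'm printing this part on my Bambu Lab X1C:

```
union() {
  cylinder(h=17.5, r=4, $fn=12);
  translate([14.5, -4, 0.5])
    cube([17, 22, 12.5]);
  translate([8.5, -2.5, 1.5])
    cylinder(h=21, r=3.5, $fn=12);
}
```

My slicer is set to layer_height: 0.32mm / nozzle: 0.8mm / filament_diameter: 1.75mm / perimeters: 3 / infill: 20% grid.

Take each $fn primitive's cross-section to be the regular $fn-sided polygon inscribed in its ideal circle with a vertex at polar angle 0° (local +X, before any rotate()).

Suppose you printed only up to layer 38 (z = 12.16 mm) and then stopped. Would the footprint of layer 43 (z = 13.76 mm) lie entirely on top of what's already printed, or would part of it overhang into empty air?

Compare the two slices. At z = 12.16: the r=4 cylinder gives a regular 12-gon of circumradius 4 (constant along its height) (area = (12/2)·4.000²·sin(360°/12) = 48.00 mm²); the cube at (14.5, -4) is present — its section is the full 17×22 rectangle (area 374.00 mm²); the cylinder at (8.5, -2.5): section is a regular 12-gon, circumradius r=3.5 (area = (12/2)·3.500²·sin(360°/12) = 36.75 mm²); Taking the union: the 3 present regions are separate (no shared area or edge), so areas and boundary lengths simply add and each stays a separate island — area = 458.75 mm². At z = 13.76: the r=4 cylinder gives a regular 12-gon of circumradius 4 (constant along its height) (area = (12/2)·4.000²·sin(360°/12) = 48.00 mm²); the cube at (14.5, -4) is not intersected at this z (z outside [0.5, 13]); the r=3.5 cylinder at (8.5, -2.5) gives a regular 12-gon of circumradius 3.5 (constant along its height) (area = (12/2)·3.500²·sin(360°/12) = 36.75 mm²); Taking the union: the 2 present regions are separate (no shared area or edge), so areas and boundary lengths simply add and each stays a separate island — area = 84.75 mm². Checking containment: the cross-section at z = 13.76 is a subset of the cross-section at z = 12.16.

entirely on top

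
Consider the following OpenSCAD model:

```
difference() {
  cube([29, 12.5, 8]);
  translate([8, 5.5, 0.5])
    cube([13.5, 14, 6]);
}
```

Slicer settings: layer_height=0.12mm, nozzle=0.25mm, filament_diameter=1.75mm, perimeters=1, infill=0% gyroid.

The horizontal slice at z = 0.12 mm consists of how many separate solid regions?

1

At z = 0.12 mm: the 29×12.5 cube contributes its full rectangle; the cube at (8, 5.5) is absent (z outside [0.5, 6.5]); Taking the first minus the rest: none of the subtracted shapes is present at this height, so the 29×12.5 cube is unchanged — 1 connected region. The result has 1 disconnected region.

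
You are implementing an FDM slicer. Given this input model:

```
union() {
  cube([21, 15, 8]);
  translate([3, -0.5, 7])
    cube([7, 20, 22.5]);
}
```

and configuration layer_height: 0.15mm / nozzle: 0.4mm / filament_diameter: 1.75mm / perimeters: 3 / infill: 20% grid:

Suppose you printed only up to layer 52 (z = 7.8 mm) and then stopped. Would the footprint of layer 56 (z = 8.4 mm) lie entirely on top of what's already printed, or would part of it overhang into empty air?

entirely on top

Compare the two slices. At z = 7.8: the cube is present — its section is the full 21×15 rectangle (area 315.00 mm²); the cube at (3, -0.5) is present — its section is the full 7×20 rectangle (area 140.00 mm²); Merging all regions: the regions partially overlap — summed areas 455.00 mm² minus the doubly-counted overlap 105.00 mm² gives 350.00 mm² — area = 350.00 mm². At z = 8.4: the cube is absent (z outside [0, 8]); the cube at (3, -0.5) is present — its section is the full 7×20 rectangle (area 140.00 mm²); Merging all regions: only the 7×20 cube at (3, -0.5) is present, so the union is just that shape — area = 140.00 mm². Checking containment: the cross-section at z = 8.4 is a subset of the cross-section at z = 7.8.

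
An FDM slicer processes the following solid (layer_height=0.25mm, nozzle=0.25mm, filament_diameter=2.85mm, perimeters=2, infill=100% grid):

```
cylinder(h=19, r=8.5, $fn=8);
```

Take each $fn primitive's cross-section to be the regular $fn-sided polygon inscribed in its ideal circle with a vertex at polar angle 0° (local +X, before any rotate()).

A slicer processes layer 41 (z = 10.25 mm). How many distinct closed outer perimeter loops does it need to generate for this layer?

At z = 10.25 mm: the r=8.5 cylinder contributes a regular 8-gon of circumradius 8.5. The result has 1 disconnected region.

1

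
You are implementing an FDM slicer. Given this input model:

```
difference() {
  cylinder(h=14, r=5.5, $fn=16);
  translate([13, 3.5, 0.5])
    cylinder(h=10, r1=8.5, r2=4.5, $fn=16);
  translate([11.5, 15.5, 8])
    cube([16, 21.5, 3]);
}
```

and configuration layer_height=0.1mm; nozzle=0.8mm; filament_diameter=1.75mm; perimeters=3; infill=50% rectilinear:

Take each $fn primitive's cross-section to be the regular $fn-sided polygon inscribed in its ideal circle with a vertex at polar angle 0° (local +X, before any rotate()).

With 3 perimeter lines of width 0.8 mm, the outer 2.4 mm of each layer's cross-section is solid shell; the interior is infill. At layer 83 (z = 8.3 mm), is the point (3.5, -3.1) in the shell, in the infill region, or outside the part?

At z = 8.3 mm: the r=5.5 cylinder gives a regular 16-gon of circumradius 5.5 (constant along its height); the cone at (13, 3.5): at t=0.780 of its height the radius interpolates to r₁+(r₂−r₁)t = 5.380, giving a regular 16-gon of that circumradius; the cube at (11.5, 15.5) is present — its section is the full 16×21.5 rectangle; After the difference (first − rest): starting from the r=5.5 cylinder, the cone at (13, 3.5) misses the remaining region (no effect); the 16×21.5 cube at (11.5, 15.5) misses the remaining region (no effect) — 1 connected region. Overall, the cross-section is a single solid region. The nearest boundary edge runs (5.08, -2.10)→(3.89, -3.89); distance from the point to it = 0.76 mm. The point is inside the cross-section, 0.76 mm from the nearest boundary — within the 2.4 mm shell band (3 × 0.8).

shell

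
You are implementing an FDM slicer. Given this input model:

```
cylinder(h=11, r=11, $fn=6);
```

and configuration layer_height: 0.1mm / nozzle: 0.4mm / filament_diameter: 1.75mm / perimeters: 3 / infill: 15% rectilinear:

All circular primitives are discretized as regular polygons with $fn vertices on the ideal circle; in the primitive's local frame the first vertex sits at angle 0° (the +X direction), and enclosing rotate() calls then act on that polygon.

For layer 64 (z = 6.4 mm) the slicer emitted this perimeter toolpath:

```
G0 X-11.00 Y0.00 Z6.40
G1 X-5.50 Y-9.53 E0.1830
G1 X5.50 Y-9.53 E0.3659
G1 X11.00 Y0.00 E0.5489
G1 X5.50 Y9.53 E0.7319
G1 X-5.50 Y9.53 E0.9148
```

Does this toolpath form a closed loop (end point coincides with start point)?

no

Start point (G0): (-11.00, 0.00). End point (last G1): the path does not return to the start — open.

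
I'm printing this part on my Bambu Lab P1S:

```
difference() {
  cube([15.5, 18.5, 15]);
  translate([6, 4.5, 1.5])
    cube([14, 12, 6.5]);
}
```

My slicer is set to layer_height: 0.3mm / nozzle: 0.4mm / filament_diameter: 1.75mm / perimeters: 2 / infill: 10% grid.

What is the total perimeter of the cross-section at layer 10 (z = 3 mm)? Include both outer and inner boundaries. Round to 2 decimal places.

87.00 mm

At z = 3 mm: the cube (footprint 15.5×18.5) is included at this height (perimeter 68.00 mm); the cube at (6, 4.5) is present — its section is the full 14×12 rectangle (perimeter 52.00 mm); After the difference (first − rest): starting from the 15.5×18.5 cube, the 14×12 cube at (6, 4.5) partially overlaps it — only the 114.00 mm² overlap (of its 168.00 mm²) is removed, clipping the outline — boundary = 87.00 mm. Overall, the cross-section is a single solid region. Total boundary length (outer) = 87.00 mm.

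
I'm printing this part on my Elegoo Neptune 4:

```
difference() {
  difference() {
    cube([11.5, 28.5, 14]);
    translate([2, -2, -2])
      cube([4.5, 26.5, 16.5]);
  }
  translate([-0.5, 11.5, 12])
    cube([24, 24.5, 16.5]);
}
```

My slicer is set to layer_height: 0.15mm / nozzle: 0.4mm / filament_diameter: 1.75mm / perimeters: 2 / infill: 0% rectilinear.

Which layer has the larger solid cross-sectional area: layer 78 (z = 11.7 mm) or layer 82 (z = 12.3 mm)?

layer 78 (z = 11.7 mm)

Layer 78 (z = 11.7): the cube is present — its section is the full 11.5×28.5 rectangle (area 327.75 mm²); the cube at (2, -2) (footprint 4.5×26.5) is included at this height (area 119.25 mm²); After the difference (first − rest): starting from the 11.5×28.5 cube (327.75 mm²), the 4.5×26.5 cube at (2, -2) partially overlaps it — only the 110.25 mm² overlap (of its 119.25 mm²) is removed, clipping the outline — area = 217.50 mm²; the cube at (-0.5, 11.5) is not intersected at this z (z outside [12, 28.5]); Subtracting the remaining from the first: none of the subtracted shapes is present at this height, so the result so far is unchanged — area = 217.50 mm². So its area = 217.50 mm². Layer 82 (z = 12.3): the cube (footprint 11.5×28.5) is included at this height (area 327.75 mm²); the cube at (2, -2) is present — its section is the full 4.5×26.5 rectangle (area 119.25 mm²); After the difference (first − rest): starting from the 11.5×28.5 cube (327.75 mm²), the 4.5×26.5 cube at (2, -2) partially overlaps it — only the 110.25 mm² overlap (of its 119.25 mm²) is removed, clipping the outline — area = 217.50 mm²; the cube at (-0.5, 11.5) is present — its section is the full 24×24.5 rectangle (area 588.00 mm²); After the difference (first − rest): starting from the result so far (217.50 mm²), the 24×24.5 cube at (-0.5, 11.5) partially overlaps it — only the 137.00 mm² overlap (of its 588.00 mm²) is removed, clipping the outline — area = 80.50 mm². So its area = 80.50 mm². Layer 78 is larger (217.50 vs 80.50 mm²).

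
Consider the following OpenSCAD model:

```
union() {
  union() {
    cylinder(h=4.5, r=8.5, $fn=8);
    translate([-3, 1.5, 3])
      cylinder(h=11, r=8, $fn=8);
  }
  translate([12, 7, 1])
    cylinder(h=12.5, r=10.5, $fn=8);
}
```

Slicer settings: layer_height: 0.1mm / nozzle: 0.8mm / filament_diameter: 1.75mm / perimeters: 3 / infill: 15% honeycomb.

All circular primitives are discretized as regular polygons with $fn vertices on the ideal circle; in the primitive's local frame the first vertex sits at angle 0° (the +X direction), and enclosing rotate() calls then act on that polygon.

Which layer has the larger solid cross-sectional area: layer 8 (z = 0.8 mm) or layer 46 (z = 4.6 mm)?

Layer 8 (z = 0.8): the cylinder: section is a regular 8-gon, circumradius r=8.5 (area = (8/2)·8.500²·sin(360°/8) = 204.35 mm²); the cylinder at (-3, 1.5) is absent (z outside [3, 14]); Merging all regions: only the r=8.5 cylinder is present, so the union is just that shape — area = 204.35 mm²; the cylinder at (12, 7) is not intersected at this z (z outside [1, 13.5]); Merging all regions: only that combined region is present, so the union is just that shape — area = 204.35 mm². So its area = 204.35 mm². Layer 46 (z = 4.6): the cylinder is absent (z outside [0, 4.5]); the cylinder at (-3, 1.5): section is a regular 8-gon, circumradius r=8 (area = (8/2)·8.000²·sin(360°/8) = 181.02 mm²); Taking the union: only the r=8 cylinder at (-3, 1.5) is present, so the union is just that shape — area = 181.02 mm²; the cylinder at (12, 7): section is a regular 8-gon, circumradius r=10.5 (area = (8/2)·10.500²·sin(360°/8) = 311.83 mm²); Combining (union): the regions partially overlap — summed areas 492.85 mm² minus the doubly-counted overlap 8.01 mm² gives 484.84 mm² — area = 484.84 mm². So its area = 484.84 mm². Layer 46 is larger (484.84 vs 204.35 mm²).

layer 46 (z = 4.6 mm)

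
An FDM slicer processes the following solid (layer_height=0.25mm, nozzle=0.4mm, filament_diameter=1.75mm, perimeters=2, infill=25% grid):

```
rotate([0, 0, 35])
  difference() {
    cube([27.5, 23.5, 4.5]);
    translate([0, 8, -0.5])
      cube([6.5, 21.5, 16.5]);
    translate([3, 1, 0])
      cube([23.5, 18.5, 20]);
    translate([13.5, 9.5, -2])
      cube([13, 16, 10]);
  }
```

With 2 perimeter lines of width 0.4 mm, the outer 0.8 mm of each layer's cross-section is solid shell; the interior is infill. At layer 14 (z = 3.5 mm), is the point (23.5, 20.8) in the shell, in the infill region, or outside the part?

outside

At z = 3.5 mm: the cube (footprint 27.5×23.5) is included at this height; the 6.5×21.5 cube at (0, 8) contributes its full rectangle; the 23.5×18.5 cube at (3, 1) contributes its full rectangle; the cube at (13.5, 9.5) (footprint 13×16) is included at this height; Taking the first minus the rest: starting from the 27.5×23.5 cube, the 6.5×21.5 cube at (0, 8) partially overlaps it — only the 100.75 mm² overlap (of its 139.75 mm²) is removed, clipping the outline; the 23.5×18.5 cube at (3, 1) partially overlaps it — only the 394.50 mm² overlap (of its 434.75 mm²) is removed, clipping the outline; the 13×16 cube at (13.5, 9.5) partially overlaps it — only the 52.00 mm² overlap (of its 208.00 mm²) is removed, clipping the outline — 2 connected regions; (whole slice rotated 35° about Z — lengths, areas and connectivity unchanged). Overall, the cross-section has 2 separate islands. Undo the 35° rotation: the query point maps to (31.180, 3.559) in the un-rotated model frame. The nearest boundary edge runs (27.50, 23.50)→(27.50, 0.00); distance from the point to it = 3.68 mm. The point is not inside any of the regions above, so it lies outside the cross-section (3.68 mm from the nearest boundary).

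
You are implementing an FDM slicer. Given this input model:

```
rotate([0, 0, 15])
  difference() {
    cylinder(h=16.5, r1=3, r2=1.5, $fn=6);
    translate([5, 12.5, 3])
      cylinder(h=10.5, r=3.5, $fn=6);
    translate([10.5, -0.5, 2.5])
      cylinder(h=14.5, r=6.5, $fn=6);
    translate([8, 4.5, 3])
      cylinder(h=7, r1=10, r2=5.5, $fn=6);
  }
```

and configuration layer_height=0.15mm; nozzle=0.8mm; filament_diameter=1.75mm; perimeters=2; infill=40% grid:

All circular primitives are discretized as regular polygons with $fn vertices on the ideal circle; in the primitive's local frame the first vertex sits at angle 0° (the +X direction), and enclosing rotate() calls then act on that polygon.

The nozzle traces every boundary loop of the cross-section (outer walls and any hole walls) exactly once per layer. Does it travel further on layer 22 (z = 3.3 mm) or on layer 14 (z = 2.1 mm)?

layer 14 (z = 2.1 mm)

Layer 22 (z = 3.3): the cone contributes a regular 6-gon of circumradius 2.700 (interpolated between r1=3 and r2=1.5 at t=0.200) (perimeter = 2·6·2.700·sin(180°/6) = 16.20 mm); the cylinder at (5, 12.5): section is a regular 6-gon, circumradius r=3.5 (perimeter = 2·6·3.500·sin(180°/6) = 21.00 mm); the cylinder at (10.5, -0.5): section is a regular 6-gon, circumradius r=6.5 (perimeter = 2·6·6.500·sin(180°/6) = 39.00 mm); the cone at (8, 4.5) (r1=10→r2=5.5) has section circumradius 9.807 here — a regular 6-gon (perimeter = 2·6·9.807·sin(180°/6) = 58.84 mm); Taking the first minus the rest: starting from the cone, the r=3.5 cylinder at (5, 12.5) misses the remaining region (no effect); the r=6.5 cylinder at (10.5, -0.5) misses the remaining region (no effect); the cone at (8, 4.5) partially overlaps it — only the 6.04 mm² overlap (of its 249.88 mm²) is removed, clipping the outline — boundary = 14.29 mm; (whole slice rotated 15° about Z — lengths, areas and connectivity unchanged). So its perimeter = 14.29 mm. Layer 14 (z = 2.1): the cone: at t=0.127 of its height the radius interpolates to r₁+(r₂−r₁)t = 2.809, giving a regular 6-gon of that circumradius (perimeter = 2·6·2.809·sin(180°/6) = 16.85 mm); the cylinder at (5, 12.5) is not intersected at this z (z outside [3, 13.5]); the cylinder at (10.5, -0.5) does not reach this height (z outside [2.5, 17]); the cone at (8, 4.5) is absent (z outside [3, 10]); After the difference (first − rest): none of the subtracted shapes is present at this height, so the cone is unchanged — boundary = 16.85 mm; (whole slice rotated 15° about Z — lengths, areas and connectivity unchanged). So its perimeter = 16.85 mm. Layer 14 is larger (16.85 vs 14.29 mm).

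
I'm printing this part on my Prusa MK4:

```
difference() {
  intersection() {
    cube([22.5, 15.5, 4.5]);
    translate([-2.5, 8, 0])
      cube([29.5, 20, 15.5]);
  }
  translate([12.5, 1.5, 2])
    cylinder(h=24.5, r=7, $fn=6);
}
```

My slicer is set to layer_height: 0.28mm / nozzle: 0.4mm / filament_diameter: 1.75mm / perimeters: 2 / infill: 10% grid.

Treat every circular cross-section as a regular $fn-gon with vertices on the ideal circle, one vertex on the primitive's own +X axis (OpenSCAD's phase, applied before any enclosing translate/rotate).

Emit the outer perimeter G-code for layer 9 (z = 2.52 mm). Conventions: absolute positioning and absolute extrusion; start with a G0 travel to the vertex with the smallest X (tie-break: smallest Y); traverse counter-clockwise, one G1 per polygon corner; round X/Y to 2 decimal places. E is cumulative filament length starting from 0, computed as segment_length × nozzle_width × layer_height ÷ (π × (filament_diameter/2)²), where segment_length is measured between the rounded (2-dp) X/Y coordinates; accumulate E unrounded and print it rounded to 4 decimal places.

At z = 2.52 mm: the cube is present — its section is the full 22.5×15.5 rectangle; the 29.5×20 cube at (-2.5, 8) contributes its full rectangle; After intersecting: the 29.5×20 cube at (-2.5, 8) partially overlaps the 22.5×15.5 cube; clipping to the common part keeps 168.75 mm² — 1 connected region; the r=7 cylinder at (12.5, 1.5) gives a regular 6-gon of circumradius 7 (constant along its height); After the difference (first − rest): starting from that combined region, the r=7 cylinder at (12.5, 1.5) misses the remaining region (no effect) — 1 connected region. The outline is a single polygon with 4 vertices. Extrusion per mm of travel: 0.4 × 0.28 / (π × 0.875²) = 0.046564. Accumulating E over each segment gives final E = 2.7939.

G0 X0.00 Y8.00 Z2.52
G1 X22.50 Y8.00 E1.0477
G1 X22.50 Y15.50 E1.3969
G1 X0.00 Y15.50 E2.4446
G1 X0.00 Y8.00 E2.7939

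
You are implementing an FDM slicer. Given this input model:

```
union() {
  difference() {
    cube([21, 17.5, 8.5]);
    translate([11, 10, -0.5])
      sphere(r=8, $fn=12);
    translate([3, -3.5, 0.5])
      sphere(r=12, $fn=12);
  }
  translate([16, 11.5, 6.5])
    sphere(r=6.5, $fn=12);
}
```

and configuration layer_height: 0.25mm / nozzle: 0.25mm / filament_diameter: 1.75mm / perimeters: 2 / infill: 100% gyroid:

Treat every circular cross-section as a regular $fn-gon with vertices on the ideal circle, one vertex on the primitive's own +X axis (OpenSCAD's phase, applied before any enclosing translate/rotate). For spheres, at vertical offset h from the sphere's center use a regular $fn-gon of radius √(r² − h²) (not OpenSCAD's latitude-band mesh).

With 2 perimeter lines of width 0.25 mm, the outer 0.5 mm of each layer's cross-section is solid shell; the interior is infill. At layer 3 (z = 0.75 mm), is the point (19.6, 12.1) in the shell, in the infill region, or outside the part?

At z = 0.75 mm: the cube is present — its section is the full 21×17.5 rectangle; the sphere at (11, 10): section is a regular 12-gon, circumradius = √(r²−h²) = √(8²−1.25²) = 7.902; the sphere at (3, -3.5): section is a regular 12-gon, circumradius = √(r²−h²) = √(12²−0.25²) = 11.997; Subtracting the remaining from the first: starting from the 21×17.5 cube, the r=8 sphere at (11, 10) partially overlaps it — only the 186.71 mm² overlap (of its 187.31 mm²) is removed, clipping the outline; the r=12 sphere at (3, -3.5) partially overlaps it — only the 63.57 mm² overlap (of its 431.81 mm²) is removed, clipping the outline — 2 connected regions; the sphere at (16, 11.5): section is a regular 12-gon, circumradius = √(r²−h²) = √(6.5²−5.75²) = 3.031; Taking the union: the regions partially overlap (shared area 1.26 mm²), so overlapping operands fuse into one piece — 2 connected regions. Overall, the cross-section has 2 separate islands. The nearest boundary edge runs (21.00, 17.50)→(21.00, 0.00); distance from the point to it = 1.40 mm. (Shell/infill is judged within the island containing the point — the largest one.) The point is inside the cross-section and 1.40 mm from the nearest boundary — more than the 0.5 mm shell width (2 × 0.25), so it's in the infill interior.

infill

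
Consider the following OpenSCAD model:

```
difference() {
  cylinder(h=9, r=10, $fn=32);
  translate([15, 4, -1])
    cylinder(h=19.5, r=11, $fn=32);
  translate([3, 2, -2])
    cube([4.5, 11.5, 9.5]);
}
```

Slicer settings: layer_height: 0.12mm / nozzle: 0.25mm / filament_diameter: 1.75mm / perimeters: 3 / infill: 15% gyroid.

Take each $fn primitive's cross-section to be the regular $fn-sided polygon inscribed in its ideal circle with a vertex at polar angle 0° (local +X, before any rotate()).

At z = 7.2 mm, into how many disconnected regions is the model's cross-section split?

1

At z = 7.2 mm: the cylinder: section is a regular 32-gon, circumradius r=10; the r=11 cylinder at (15, 4) gives a regular 32-gon of circumradius 11 (constant along its height); the cube at (3, 2) (footprint 4.5×11.5) is included at this height; After the difference (first − rest): starting from the r=10 cylinder, the r=11 cylinder at (15, 4) partially overlaps it — only the 52.02 mm² overlap (of its 377.69 mm²) is removed, clipping the outline; the 4.5×11.5 cube at (3, 2) partially overlaps it — only the 9.49 mm² overlap (of its 51.75 mm²) is removed, clipping the outline — 1 connected region. The result has 1 disconnected region.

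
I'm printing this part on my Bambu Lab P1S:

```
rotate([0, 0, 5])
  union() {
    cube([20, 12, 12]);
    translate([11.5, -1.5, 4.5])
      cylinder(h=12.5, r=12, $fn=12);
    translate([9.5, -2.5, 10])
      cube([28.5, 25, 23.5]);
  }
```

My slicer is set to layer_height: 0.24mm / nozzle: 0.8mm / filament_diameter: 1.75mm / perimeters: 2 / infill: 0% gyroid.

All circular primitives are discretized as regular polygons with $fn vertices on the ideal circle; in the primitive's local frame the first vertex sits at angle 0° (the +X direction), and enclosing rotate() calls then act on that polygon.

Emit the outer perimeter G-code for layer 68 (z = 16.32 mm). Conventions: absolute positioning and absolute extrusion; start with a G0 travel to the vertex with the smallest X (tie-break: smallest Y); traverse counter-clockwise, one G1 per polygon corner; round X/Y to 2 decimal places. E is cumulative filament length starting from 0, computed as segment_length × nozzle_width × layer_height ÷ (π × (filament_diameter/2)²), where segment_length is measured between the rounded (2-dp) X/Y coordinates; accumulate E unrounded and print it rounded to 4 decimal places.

G0 X-0.37 Y-1.54 Z16.32
G1 X1.76 Y-7.37 E0.4955
G1 X6.52 Y-11.37 E0.9918
G1 X12.63 Y-12.45 E1.4871
G1 X18.47 Y-10.32 E1.9833
G1 X22.46 Y-5.56 E2.4791
G1 X23.36 Y-0.47 E2.8917
G1 X38.07 Y0.82 E4.0704
G1 X35.89 Y25.73 E6.0664
G1 X7.50 Y23.24 E8.3413
G1 X8.60 Y10.75 E9.3422
G1 X4.70 Y9.34 E9.6732
G1 X0.71 Y4.58 E10.1690
G1 X-0.37 Y-1.54 E10.6651

At z = 16.32 mm: the cube is absent (z outside [0, 12]); the cylinder at (11.5, -1.5): section is a regular 12-gon, circumradius r=12; the 28.5×25 cube at (9.5, -2.5) contributes its full rectangle; Taking the union: the regions partially overlap (shared area 145.33 mm²), so overlapping operands fuse into one piece — 1 connected region; (whole slice rotated 5° about Z — lengths, areas and connectivity unchanged). The outline is a single polygon with 13 vertices. Extrusion per mm of travel: 0.8 × 0.24 / (π × 0.875²) = 0.079824. Accumulating E over each segment gives final E = 10.6651.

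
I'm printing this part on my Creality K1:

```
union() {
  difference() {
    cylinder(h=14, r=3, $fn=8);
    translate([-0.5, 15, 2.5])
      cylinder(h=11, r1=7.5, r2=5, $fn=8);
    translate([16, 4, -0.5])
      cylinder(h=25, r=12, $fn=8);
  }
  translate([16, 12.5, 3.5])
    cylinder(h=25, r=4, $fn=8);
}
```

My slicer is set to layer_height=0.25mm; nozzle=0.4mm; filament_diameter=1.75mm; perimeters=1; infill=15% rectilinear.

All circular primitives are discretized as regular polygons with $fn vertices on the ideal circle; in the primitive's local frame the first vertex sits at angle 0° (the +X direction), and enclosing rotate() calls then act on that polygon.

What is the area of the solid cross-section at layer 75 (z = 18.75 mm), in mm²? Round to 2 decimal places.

45.25 mm²

At z = 18.75 mm: the cylinder does not reach this height (z outside [0, 14]); the cone at (-0.5, 15) is absent (z outside [2.5, 13.5]); the cylinder at (16, 4): section is a regular 8-gon, circumradius r=12 (area = (8/2)·12.000²·sin(360°/8) = 407.29 mm²); Subtracting the remaining from the first: the first operand is absent here, so nothing remains; the r=4 cylinder at (16, 12.5) contributes a regular 8-gon of circumradius 4 (area = (8/2)·4.000²·sin(360°/8) = 45.25 mm²); Merging all regions: only the r=4 cylinder at (16, 12.5) is present, so the union is just that shape — area = 45.25 mm². Overall, the cross-section is a single solid region. Net area = 45.25 mm².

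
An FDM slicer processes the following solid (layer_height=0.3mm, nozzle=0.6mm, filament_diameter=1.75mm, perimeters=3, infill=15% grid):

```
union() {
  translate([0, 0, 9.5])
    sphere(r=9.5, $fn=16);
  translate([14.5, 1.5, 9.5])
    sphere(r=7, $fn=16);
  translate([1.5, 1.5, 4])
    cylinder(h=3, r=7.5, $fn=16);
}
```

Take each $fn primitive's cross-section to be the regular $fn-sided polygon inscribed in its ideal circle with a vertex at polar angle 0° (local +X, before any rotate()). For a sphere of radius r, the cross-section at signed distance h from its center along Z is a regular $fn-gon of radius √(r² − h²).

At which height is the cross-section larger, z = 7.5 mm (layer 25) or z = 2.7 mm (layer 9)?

Layer 25 (z = 7.5): the r=9.5 sphere contributes a regular 16-gon of circumradius √(9.5²−2²) = 9.287 (area = (16/2)·9.287²·sin(360°/16) = 264.05 mm²); the r=7 sphere at (14.5, 1.5) contributes a regular 16-gon of circumradius √(7²−2²) = 6.708 (area = (16/2)·6.708²·sin(360°/16) = 137.77 mm²); the cylinder at (1.5, 1.5) is absent (z outside [4, 7]); Combining (union): the regions partially overlap — summed areas 401.82 mm² minus the doubly-counted overlap 4.89 mm² gives 396.92 mm² — area = 396.92 mm². So its area = 396.92 mm². Layer 9 (z = 2.7): the r=9.5 sphere contributes a regular 16-gon of circumradius √(9.5²−6.8²) = 6.634 (area = (16/2)·6.634²·sin(360°/16) = 134.74 mm²); the r=7 sphere at (14.5, 1.5) slices to a regular 16-gon of circumradius 1.661 (√(r²−h²) with h=6.8 from center) (area = (16/2)·1.661²·sin(360°/16) = 8.45 mm²); the cylinder at (1.5, 1.5) is absent (z outside [4, 7]); Taking the union: the 2 present regions are separate (no shared area or edge), so areas and boundary lengths simply add and each stays a separate island — area = 143.18 mm². So its area = 143.18 mm². Layer 25 is larger (396.92 vs 143.18 mm²).

layer 25 (z = 7.5 mm)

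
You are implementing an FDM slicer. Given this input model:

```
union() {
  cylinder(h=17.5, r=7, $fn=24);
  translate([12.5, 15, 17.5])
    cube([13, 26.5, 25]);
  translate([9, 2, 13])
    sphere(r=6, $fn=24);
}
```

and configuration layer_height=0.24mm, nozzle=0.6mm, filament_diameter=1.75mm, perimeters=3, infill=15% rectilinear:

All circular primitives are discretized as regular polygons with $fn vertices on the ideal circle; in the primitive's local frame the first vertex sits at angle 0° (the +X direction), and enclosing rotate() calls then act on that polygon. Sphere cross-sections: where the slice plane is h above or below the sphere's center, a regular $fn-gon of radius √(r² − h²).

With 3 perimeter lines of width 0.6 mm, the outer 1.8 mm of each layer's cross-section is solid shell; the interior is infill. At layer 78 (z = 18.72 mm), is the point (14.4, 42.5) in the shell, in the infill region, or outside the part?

outside

At z = 18.72 mm: the cylinder does not reach this height (z outside [0, 17.5]); the 13×26.5 cube at (12.5, 15) contributes its full rectangle; the r=6 sphere at (9, 2) slices to a regular 24-gon of circumradius 1.812 (√(r²−h²) with h=5.72 from center); Taking the union: the 2 present regions are separate (no shared area or edge), so areas and boundary lengths simply add and each stays a separate island — 2 connected regions. Overall, the cross-section has 2 separate islands. The nearest boundary edge runs (12.50, 41.50)→(25.50, 41.50); distance from the point to it = 1.00 mm. The point is not inside any of the regions above, so it lies outside the cross-section (1.00 mm from the nearest boundary).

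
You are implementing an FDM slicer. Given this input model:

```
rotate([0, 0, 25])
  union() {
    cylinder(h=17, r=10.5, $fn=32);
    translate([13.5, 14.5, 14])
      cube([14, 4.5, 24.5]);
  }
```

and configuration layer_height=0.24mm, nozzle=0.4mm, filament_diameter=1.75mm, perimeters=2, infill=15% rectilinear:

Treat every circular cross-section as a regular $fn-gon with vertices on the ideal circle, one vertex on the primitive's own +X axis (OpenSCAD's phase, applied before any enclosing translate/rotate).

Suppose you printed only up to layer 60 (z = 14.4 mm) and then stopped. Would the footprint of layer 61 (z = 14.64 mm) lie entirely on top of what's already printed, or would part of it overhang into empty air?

entirely on top

Compare the two slices. At z = 14.4: the cylinder: section is a regular 32-gon, circumradius r=10.5 (area = (32/2)·10.500²·sin(360°/32) = 344.14 mm²); the cube at (13.5, 14.5) is present — its section is the full 14×4.5 rectangle (area 63.00 mm²); Taking the union: the 2 present regions are separate (no shared area or edge), so areas and boundary lengths simply add and each stays a separate island — area = 407.14 mm²; (whole slice rotated 25° about Z — lengths, areas and connectivity unchanged). At z = 14.64: the r=10.5 cylinder gives a regular 32-gon of circumradius 10.5 (constant along its height) (area = (32/2)·10.500²·sin(360°/32) = 344.14 mm²); the cube at (13.5, 14.5) is present — its section is the full 14×4.5 rectangle (area 63.00 mm²); Merging all regions: the 2 present regions are separate (no shared area or edge), so areas and boundary lengths simply add and each stays a separate island — area = 407.14 mm²; (rotated 25° about Z; rotation is an isometry so areas/perimeters/island counts are preserved). Checking containment: the cross-section at z = 14.64 is a subset of the cross-section at z = 14.4.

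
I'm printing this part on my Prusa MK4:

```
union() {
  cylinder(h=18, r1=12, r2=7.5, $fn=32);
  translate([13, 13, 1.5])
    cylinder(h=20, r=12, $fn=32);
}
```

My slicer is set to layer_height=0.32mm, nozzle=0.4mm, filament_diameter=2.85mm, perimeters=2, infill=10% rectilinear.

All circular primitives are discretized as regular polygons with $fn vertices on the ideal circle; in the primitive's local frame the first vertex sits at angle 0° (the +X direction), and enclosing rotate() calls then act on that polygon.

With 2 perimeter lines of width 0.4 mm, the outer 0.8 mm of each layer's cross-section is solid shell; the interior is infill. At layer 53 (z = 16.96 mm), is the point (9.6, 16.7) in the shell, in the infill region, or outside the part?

infill

At z = 16.96 mm: the cone (r1=12→r2=7.5) has section circumradius 7.760 here — a regular 32-gon; the cylinder at (13, 13): section is a regular 32-gon, circumradius r=12; Merging all regions: the regions partially overlap (shared area 6.07 mm²), so overlapping operands fuse into one piece — 1 connected region. Overall, the cross-section is a single solid region. The nearest boundary edge runs (4.51, 21.49)→(6.33, 22.98); distance from the point to it = 6.93 mm. The point is inside the cross-section and 6.93 mm from the nearest boundary — more than the 0.8 mm shell width (2 × 0.4), so it's in the infill interior.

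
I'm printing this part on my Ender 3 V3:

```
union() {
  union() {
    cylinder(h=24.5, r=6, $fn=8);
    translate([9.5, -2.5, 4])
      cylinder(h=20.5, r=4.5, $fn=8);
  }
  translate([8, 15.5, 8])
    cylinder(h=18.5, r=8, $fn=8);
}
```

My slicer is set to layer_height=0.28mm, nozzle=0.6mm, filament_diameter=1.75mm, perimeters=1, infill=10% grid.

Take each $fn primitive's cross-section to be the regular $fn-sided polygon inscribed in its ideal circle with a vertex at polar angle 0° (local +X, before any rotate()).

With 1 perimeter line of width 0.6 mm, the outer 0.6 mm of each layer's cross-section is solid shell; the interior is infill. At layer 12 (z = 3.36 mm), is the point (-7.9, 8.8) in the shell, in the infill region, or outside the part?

At z = 3.36 mm: the cylinder: section is a regular 8-gon, circumradius r=6; the cylinder at (9.5, -2.5) does not reach this height (z outside [4, 24.5]); Merging all regions: only the r=6 cylinder is present, so the union is just that shape — 1 connected region; the cylinder at (8, 15.5) is absent (z outside [8, 26.5]); Combining (union): only that combined region is present, so the union is just that shape — 1 connected region. Overall, the cross-section is a single solid region. The nearest boundary edge runs (0.00, 6.00)→(-4.24, 4.24); distance from the point to it = 5.84 mm. The point is not inside any of the regions above, so it lies outside the cross-section (5.84 mm from the nearest boundary).

outside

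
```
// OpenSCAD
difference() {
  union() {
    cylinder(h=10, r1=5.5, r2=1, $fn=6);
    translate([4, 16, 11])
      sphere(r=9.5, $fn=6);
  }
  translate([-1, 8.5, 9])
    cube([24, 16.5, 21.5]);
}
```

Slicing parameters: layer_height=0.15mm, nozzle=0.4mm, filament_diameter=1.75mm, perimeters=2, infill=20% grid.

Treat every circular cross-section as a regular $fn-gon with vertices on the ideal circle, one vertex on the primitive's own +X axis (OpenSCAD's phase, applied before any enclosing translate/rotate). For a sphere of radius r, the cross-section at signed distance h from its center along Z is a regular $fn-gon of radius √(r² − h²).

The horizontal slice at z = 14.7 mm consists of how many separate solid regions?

2

At z = 14.7 mm: the cone does not reach this height (z outside [0, 10]); the r=9.5 sphere at (4, 16) contributes a regular 6-gon of circumradius √(9.5²−3.7²) = 8.750; Merging all regions: only the r=9.5 sphere at (4, 16) is present, so the union is just that shape — 1 connected region; the cube at (-1, 8.5) (footprint 24×16.5) is included at this height; After the difference (first − rest): starting from that combined region, the 24×16.5 cube at (-1, 8.5) partially overlaps it — only the 173.87 mm² overlap (of its 396.00 mm²) is removed, clipping the outline — 2 connected regions. The result has 2 disconnected regions.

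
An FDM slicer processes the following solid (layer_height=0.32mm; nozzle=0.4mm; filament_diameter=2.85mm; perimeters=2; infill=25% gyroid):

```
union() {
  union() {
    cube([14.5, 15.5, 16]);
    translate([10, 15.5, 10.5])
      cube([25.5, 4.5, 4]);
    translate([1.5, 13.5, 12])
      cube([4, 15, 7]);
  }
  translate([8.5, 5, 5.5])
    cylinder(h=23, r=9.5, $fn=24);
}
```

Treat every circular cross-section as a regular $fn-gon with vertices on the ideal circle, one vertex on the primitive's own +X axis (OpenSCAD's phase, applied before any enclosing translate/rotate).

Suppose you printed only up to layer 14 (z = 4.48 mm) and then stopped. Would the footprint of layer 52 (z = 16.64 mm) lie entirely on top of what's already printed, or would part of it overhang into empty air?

part overhangs

Compare the two slices. At z = 4.48: the cube is present — its section is the full 14.5×15.5 rectangle (area 224.75 mm²); the cube at (10, 15.5) is not intersected at this z (z outside [10.5, 14.5]); the cube at (1.5, 13.5) does not reach this height (z outside [12, 19]); Taking the union: only the 14.5×15.5 cube is present, so the union is just that shape — area = 224.75 mm²; the cylinder at (8.5, 5) is absent (z outside [5.5, 28.5]); Taking the union: only the result so far is present, so the union is just that shape — area = 224.75 mm². At z = 16.64: the cube is not intersected at this z (z outside [0, 16]); the cube at (10, 15.5) is not intersected at this z (z outside [10.5, 14.5]); the cube at (1.5, 13.5) is present — its section is the full 4×15 rectangle (area 60.00 mm²); Taking the union: only the 4×15 cube at (1.5, 13.5) is present, so the union is just that shape — area = 60.00 mm²; the cylinder at (8.5, 5): section is a regular 24-gon, circumradius r=9.5 (area = (24/2)·9.500²·sin(360°/24) = 280.30 mm²); Taking the union: the regions partially overlap — summed areas 340.30 mm² minus the doubly-counted overlap 0.25 mm² gives 340.05 mm² — area = 340.05 mm². Checking containment: at z = 16.64 the cross-section extends beyond the z = 4.48 cross-section by about 139.94 mm².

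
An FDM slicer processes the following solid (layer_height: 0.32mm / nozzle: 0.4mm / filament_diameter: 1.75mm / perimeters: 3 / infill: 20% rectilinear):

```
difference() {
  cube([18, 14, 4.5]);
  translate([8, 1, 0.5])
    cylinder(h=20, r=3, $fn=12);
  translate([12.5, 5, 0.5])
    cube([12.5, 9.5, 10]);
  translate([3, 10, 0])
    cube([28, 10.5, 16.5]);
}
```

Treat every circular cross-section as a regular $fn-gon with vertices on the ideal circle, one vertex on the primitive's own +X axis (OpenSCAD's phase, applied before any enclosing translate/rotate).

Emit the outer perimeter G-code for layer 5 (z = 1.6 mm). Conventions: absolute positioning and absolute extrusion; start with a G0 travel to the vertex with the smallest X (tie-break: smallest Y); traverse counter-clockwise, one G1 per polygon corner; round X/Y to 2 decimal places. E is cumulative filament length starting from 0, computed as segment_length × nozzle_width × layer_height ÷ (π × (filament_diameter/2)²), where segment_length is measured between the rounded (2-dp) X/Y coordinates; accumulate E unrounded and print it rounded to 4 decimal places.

G0 X0.00 Y0.00 Z1.60
G1 X5.27 Y0.00 E0.2804
G1 X5.00 Y1.00 E0.3356
G1 X5.40 Y2.50 E0.4182
G1 X6.50 Y3.60 E0.5010
G1 X8.00 Y4.00 E0.5836
G1 X9.50 Y3.60 E0.6662
G1 X10.60 Y2.50 E0.7490
G1 X11.00 Y1.00 E0.8316
G1 X10.73 Y0.00 E0.8867
G1 X18.00 Y0.00 E1.2736
G1 X18.00 Y5.00 E1.5397
G1 X12.50 Y5.00 E1.8324
G1 X12.50 Y10.00 E2.0985
G1 X3.00 Y10.00 E2.6040
G1 X3.00 Y14.00 E2.8169
G1 X0.00 Y14.00 E2.9765
G1 X0.00 Y0.00 E3.7215

At z = 1.6 mm: the 18×14 cube contributes its full rectangle; the r=3 cylinder at (8, 1) gives a regular 12-gon of circumradius 3 (constant along its height); the cube at (12.5, 5) (footprint 12.5×9.5) is included at this height; the 28×10.5 cube at (3, 10) contributes its full rectangle; After the difference (first − rest): starting from the 18×14 cube, the r=3 cylinder at (8, 1) partially overlaps it — only the 19.23 mm² overlap (of its 27.00 mm²) is removed, clipping the outline; the 12.5×9.5 cube at (12.5, 5) partially overlaps it — only the 49.50 mm² overlap (of its 118.75 mm²) is removed, clipping the outline; the 28×10.5 cube at (3, 10) partially overlaps it — only the 38.00 mm² overlap (of its 294.00 mm²) is removed, clipping the outline — 1 connected region. The outline is a single polygon with 17 vertices. Extrusion per mm of travel: 0.4 × 0.32 / (π × 0.875²) = 0.053216. Accumulating E over each segment gives final E = 3.7215.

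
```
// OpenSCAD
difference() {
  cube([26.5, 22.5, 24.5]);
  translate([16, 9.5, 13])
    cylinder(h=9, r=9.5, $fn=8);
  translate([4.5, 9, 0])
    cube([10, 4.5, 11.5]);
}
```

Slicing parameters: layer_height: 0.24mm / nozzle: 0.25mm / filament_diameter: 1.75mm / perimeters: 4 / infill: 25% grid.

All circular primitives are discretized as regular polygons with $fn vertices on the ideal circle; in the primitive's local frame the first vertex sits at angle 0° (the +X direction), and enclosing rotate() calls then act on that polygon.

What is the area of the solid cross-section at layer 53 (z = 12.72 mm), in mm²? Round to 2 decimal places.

596.25 mm²

At z = 12.72 mm: the 26.5×22.5 cube contributes its full rectangle (area 596.25 mm²); the cylinder at (16, 9.5) is not intersected at this z (z outside [13, 22]); the cube at (4.5, 9) is absent (z outside [0, 11.5]); Subtracting the remaining from the first: none of the subtracted shapes is present at this height, so the 26.5×22.5 cube is unchanged — area = 596.25 mm². Overall, the cross-section is a single solid region. Net area = 596.25 mm².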